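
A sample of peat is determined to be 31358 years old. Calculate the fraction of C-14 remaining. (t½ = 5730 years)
N/N₀ = (1/2)^(t/t½) = 0.02252 = 2.25%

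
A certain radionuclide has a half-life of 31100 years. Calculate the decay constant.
λ = ln(2)/t½ = 2.229e-5 year⁻¹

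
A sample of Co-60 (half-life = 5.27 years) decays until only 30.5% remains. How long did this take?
t = t½ × log₂(N₀/N) = 9.028 years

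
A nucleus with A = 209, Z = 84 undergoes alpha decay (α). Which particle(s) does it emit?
α particle = ⁴₂He (2 protons + 2 neutrons)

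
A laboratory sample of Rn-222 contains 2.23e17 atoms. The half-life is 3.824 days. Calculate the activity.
A = λN = 4.042e16 decays/day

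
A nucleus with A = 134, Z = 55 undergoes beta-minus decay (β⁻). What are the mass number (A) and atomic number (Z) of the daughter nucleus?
Daughter: A = 134, Z = 56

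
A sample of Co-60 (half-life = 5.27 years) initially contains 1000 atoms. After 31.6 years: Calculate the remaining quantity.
N = N₀(1/2)^(t/t½) = 15.67 atoms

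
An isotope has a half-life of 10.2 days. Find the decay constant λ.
λ = ln(2)/t½ = 0.06796 day⁻¹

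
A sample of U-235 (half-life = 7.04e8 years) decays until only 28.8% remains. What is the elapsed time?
t = t½ × log₂(N₀/N) = 1.264e9 years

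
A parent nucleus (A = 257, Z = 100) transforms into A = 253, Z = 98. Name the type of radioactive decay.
ΔA = -4, ΔZ = -2 ⇒ alpha decay (α)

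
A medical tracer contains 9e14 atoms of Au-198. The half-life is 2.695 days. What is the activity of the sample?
A = λN = 2.315e14 decays/day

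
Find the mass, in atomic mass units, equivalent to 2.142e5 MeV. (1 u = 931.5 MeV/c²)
m = E/c² = 230 u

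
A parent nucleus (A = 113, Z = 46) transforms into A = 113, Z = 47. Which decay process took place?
ΔA = 0, ΔZ = +1 ⇒ beta-minus decay (β⁻)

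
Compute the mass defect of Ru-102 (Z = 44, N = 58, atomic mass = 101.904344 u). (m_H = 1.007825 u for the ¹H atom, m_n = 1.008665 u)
Δm = Z·m_H + N·m_n − M = 0.9425 u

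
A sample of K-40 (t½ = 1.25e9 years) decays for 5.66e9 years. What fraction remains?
N/N₀ = (1/2)^(t/t½) = 0.04334 = 4.33%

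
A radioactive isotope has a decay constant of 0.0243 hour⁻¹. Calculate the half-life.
t½ = ln(2)/λ = 28.52 hours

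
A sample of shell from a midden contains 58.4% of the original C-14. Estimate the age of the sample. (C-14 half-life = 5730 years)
Age = t½ × log₂(1/ratio) = 4446 years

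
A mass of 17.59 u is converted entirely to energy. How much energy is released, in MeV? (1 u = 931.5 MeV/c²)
E = mc² = 16390 MeV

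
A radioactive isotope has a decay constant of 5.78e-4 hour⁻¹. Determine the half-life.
t½ = ln(2)/λ = 1199 hours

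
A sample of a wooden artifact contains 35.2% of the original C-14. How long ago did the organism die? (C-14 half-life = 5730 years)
Age = t½ × log₂(1/ratio) = 8631 years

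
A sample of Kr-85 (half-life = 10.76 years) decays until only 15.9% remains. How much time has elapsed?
t = t½ × log₂(N₀/N) = 28.55 years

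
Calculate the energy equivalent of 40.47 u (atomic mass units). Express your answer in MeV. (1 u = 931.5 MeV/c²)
E = mc² = 37700 MeV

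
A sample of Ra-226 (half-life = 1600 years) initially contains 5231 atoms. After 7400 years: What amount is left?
N = N₀(1/2)^(t/t½) = 212 atoms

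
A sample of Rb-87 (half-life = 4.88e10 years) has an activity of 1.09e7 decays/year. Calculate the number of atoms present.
N = A/λ = 7.674e17 atoms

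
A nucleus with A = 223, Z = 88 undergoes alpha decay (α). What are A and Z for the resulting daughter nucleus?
Daughter: A = 219, Z = 86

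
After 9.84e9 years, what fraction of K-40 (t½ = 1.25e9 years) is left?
N/N₀ = (1/2)^(t/t½) = 0.004269 = 0.427%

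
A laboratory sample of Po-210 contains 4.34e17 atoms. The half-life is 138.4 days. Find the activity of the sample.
A = λN = 2.174e15 decays/day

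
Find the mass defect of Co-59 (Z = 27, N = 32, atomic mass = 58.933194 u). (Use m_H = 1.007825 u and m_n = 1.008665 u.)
Δm = Z·m_H + N·m_n − M = 0.5554 u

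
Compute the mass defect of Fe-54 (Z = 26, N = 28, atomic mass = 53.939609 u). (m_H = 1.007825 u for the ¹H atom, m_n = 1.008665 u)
Δm = Z·m_H + N·m_n − M = 0.5065 u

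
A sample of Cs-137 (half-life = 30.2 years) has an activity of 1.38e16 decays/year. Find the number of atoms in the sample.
N = A/λ = 6.013e17 atoms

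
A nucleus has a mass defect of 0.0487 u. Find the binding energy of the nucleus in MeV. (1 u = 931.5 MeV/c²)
B.E. = Δm × 931.5 = 45.36 MeV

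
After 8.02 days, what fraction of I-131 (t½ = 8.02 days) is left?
N/N₀ = (1/2)^(t/t½) = 0.5 = 50%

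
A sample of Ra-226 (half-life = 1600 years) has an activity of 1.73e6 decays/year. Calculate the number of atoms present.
N = A/λ = 3.993e9 atoms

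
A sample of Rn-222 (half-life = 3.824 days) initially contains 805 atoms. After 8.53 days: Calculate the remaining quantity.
N = N₀(1/2)^(t/t½) = 171.5 atoms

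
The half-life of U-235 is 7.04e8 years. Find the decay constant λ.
λ = ln(2)/t½ = 9.846e-10 year⁻¹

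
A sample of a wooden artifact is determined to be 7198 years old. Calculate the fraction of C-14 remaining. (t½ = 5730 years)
N/N₀ = (1/2)^(t/t½) = 0.4186 = 41.9%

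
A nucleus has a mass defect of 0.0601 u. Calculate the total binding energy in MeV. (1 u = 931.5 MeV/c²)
B.E. = Δm × 931.5 = 55.98 MeV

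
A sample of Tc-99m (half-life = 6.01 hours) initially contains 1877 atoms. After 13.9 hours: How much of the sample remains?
N = N₀(1/2)^(t/t½) = 377.8 atoms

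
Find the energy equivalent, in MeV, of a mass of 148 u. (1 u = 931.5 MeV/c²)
E = mc² = 1.379e5 MeV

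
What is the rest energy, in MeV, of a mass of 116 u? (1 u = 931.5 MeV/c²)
E = mc² = 1.081e5 MeV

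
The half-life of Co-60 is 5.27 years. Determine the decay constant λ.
λ = ln(2)/t½ = 0.1315 year⁻¹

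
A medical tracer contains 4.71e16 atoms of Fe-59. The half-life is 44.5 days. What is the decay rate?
A = λN = 7.336e14 decays/day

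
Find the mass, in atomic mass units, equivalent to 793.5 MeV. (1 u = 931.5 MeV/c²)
m = E/c² = 0.8519 u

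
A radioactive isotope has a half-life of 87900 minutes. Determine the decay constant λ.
λ = ln(2)/t½ = 7.886e-6 minute⁻¹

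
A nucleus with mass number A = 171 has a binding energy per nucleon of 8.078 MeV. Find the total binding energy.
B.E. = 8.078 × 171 = 1381 MeV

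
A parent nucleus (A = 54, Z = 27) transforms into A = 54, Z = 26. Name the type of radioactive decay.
ΔA = 0, ΔZ = -1 ⇒ beta-plus decay (β⁺) or electron capture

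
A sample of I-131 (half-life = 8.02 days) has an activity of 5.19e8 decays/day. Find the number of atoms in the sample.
N = A/λ = 6.005e9 atoms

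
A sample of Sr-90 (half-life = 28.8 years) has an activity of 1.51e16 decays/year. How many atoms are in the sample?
N = A/λ = 6.274e17 atoms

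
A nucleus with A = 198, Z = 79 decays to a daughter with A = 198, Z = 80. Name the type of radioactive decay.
ΔA = 0, ΔZ = +1 ⇒ beta-minus decay (β⁻)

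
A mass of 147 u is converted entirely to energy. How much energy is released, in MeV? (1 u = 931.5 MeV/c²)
E = mc² = 1.369e5 MeV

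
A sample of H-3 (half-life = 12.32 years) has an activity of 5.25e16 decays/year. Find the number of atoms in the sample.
N = A/λ = 9.331e17 atoms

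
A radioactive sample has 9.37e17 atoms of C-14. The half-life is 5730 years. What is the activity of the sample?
A = λN = 1.133e14 decays/year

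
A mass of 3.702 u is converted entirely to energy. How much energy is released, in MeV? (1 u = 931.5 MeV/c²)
E = mc² = 3448 MeV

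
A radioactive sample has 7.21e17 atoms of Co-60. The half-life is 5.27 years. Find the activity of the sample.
A = λN = 9.483e16 decays/year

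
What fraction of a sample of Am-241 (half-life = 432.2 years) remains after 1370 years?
N/N₀ = (1/2)^(t/t½) = 0.1111 = 11.1%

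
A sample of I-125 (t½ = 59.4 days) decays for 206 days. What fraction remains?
N/N₀ = (1/2)^(t/t½) = 0.09037 = 9.04%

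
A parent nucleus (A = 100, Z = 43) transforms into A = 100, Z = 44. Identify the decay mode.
ΔA = 0, ΔZ = +1 ⇒ beta-minus decay (β⁻)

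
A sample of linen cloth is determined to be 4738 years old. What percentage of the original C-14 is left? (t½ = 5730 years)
N/N₀ = (1/2)^(t/t½) = 0.5637 = 56.4%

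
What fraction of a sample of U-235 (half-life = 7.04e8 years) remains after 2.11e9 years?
N/N₀ = (1/2)^(t/t½) = 0.1252 = 12.5%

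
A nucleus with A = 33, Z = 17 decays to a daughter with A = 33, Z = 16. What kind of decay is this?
ΔA = 0, ΔZ = -1 ⇒ beta-plus decay (β⁺) or electron capture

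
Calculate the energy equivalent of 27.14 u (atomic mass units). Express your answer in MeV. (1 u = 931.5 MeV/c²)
E = mc² = 25280 MeV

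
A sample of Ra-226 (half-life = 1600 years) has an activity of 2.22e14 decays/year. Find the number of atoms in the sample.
N = A/λ = 5.124e17 atoms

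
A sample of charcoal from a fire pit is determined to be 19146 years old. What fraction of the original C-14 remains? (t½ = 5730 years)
N/N₀ = (1/2)^(t/t½) = 0.09866 = 9.87%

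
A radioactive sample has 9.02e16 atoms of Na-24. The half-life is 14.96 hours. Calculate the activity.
A = λN = 4.179e15 decays/hour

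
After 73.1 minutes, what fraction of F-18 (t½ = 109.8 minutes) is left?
N/N₀ = (1/2)^(t/t½) = 0.6304 = 63%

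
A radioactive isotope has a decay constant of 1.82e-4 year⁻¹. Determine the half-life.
t½ = ln(2)/λ = 3809 years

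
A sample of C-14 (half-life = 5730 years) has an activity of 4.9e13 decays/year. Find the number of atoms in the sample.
N = A/λ = 4.051e17 atoms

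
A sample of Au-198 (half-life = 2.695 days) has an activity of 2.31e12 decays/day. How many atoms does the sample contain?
N = A/λ = 8.981e12 atoms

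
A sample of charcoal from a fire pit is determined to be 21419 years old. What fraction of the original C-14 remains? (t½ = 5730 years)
N/N₀ = (1/2)^(t/t½) = 0.07494 = 7.49%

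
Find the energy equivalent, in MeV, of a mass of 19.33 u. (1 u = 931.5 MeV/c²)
E = mc² = 18010 MeV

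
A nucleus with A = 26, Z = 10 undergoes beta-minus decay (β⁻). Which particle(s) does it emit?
β⁻: electron (e⁻) + antineutrino (ν̄ₑ)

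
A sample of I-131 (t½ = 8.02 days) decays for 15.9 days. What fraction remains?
N/N₀ = (1/2)^(t/t½) = 0.253 = 25.3%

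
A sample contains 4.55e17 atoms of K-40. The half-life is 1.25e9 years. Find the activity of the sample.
A = λN = 2.523e8 decays/year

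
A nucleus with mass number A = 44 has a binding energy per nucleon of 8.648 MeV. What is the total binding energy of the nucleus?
B.E. = 8.648 × 44 = 380.5 MeV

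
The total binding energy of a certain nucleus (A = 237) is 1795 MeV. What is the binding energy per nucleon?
B.E./A = 1795/237 = 7.574 MeV/nucleon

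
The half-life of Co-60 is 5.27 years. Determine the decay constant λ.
λ = ln(2)/t½ = 0.1315 year⁻¹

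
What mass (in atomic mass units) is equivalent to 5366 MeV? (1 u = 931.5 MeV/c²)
m = E/c² = 5.761 u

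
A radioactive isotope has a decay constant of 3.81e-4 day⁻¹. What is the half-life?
t½ = ln(2)/λ = 1819 days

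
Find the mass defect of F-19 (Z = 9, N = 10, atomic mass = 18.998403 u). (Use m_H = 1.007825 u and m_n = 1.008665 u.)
Δm = Z·m_H + N·m_n − M = 0.1587 u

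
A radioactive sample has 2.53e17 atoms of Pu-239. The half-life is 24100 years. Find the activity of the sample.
A = λN = 7.277e12 decays/year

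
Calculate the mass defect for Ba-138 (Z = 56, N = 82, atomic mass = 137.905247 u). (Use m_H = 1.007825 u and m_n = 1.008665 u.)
Δm = Z·m_H + N·m_n − M = 1.243 u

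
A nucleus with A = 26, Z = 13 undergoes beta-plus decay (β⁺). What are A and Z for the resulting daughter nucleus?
Daughter: A = 26, Z = 12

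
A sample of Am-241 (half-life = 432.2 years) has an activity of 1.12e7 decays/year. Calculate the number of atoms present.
N = A/λ = 6.984e9 atoms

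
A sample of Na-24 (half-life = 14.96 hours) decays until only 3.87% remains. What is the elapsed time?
t = t½ × log₂(N₀/N) = 70.19 hours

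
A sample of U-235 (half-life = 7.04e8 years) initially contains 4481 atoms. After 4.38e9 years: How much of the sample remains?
N = N₀(1/2)^(t/t½) = 60.05 atoms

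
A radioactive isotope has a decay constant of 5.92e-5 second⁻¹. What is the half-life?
t½ = ln(2)/λ = 11710 seconds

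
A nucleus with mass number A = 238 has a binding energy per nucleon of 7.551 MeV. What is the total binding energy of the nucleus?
B.E. = 7.551 × 238 = 1797 MeV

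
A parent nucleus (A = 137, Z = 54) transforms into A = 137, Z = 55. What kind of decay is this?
ΔA = 0, ΔZ = +1 ⇒ beta-minus decay (β⁻)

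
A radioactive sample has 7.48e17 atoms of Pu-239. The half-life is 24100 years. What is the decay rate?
A = λN = 2.151e13 decays/year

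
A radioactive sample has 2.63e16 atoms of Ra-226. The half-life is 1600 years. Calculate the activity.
A = λN = 1.139e13 decays/year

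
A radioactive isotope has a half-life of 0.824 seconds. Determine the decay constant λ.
λ = ln(2)/t½ = 0.8412 second⁻¹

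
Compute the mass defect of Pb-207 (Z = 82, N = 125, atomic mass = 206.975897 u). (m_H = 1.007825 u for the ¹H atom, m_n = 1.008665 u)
Δm = Z·m_H + N·m_n − M = 1.749 u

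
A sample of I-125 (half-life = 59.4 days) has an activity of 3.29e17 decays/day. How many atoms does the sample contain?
N = A/λ = 2.819e19 atoms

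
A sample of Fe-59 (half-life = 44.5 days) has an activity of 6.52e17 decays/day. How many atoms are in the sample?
N = A/λ = 4.186e19 atoms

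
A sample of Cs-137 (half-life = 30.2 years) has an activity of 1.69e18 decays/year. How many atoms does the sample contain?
N = A/λ = 7.363e19 atoms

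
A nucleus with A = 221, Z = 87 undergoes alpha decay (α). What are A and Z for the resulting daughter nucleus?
Daughter: A = 217, Z = 85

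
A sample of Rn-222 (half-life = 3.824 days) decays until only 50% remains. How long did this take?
t = t½ × log₂(N₀/N) = 3.824 days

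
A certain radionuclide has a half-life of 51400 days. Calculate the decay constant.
λ = ln(2)/t½ = 1.349e-5 day⁻¹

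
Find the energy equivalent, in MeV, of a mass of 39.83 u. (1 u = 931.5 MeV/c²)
E = mc² = 37100 MeV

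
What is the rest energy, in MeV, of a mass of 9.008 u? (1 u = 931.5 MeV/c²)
E = mc² = 8391 MeV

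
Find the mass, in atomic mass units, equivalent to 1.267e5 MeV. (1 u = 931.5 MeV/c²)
m = E/c² = 136 u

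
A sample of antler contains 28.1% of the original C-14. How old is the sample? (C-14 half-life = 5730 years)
Age = t½ × log₂(1/ratio) = 10490 years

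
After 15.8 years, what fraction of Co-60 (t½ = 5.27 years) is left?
N/N₀ = (1/2)^(t/t½) = 0.1252 = 12.5%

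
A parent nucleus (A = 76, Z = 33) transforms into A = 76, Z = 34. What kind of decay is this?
ΔA = 0, ΔZ = +1 ⇒ beta-minus decay (β⁻)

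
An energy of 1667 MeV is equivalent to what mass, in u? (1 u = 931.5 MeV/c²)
m = E/c² = 1.79 u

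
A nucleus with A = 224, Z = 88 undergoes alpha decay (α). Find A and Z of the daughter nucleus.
Daughter: A = 220, Z = 86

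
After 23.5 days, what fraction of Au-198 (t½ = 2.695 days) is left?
N/N₀ = (1/2)^(t/t½) = 0.002372 = 0.237%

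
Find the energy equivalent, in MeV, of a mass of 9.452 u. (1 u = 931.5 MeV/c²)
E = mc² = 8805 MeV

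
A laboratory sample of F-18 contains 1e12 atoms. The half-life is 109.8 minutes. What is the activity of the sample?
A = λN = 6.313e9 decays/minute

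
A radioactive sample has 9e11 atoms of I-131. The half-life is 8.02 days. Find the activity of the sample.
A = λN = 7.778e10 decays/day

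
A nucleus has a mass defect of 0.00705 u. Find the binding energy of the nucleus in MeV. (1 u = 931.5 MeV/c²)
B.E. = Δm × 931.5 = 6.567 MeV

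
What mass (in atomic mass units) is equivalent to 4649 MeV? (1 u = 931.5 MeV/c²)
m = E/c² = 4.991 u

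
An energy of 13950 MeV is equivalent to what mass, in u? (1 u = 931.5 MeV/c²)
m = E/c² = 14.98 u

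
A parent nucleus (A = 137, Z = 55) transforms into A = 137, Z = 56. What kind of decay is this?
ΔA = 0, ΔZ = +1 ⇒ beta-minus decay (β⁻)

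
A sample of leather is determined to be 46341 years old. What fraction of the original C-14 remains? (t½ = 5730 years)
N/N₀ = (1/2)^(t/t½) = 0.003677 = 0.368%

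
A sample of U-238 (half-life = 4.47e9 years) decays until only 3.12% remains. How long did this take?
t = t½ × log₂(N₀/N) = 2.236e10 years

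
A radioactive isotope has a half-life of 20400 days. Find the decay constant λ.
λ = ln(2)/t½ = 3.398e-5 day⁻¹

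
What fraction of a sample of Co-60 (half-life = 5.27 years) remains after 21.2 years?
N/N₀ = (1/2)^(t/t½) = 0.06152 = 6.15%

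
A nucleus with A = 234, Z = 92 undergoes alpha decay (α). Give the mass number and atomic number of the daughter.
Daughter: A = 230, Z = 90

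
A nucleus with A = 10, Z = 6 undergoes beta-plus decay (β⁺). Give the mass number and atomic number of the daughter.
Daughter: A = 10, Z = 5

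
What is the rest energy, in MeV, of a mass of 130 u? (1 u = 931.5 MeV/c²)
E = mc² = 1.211e5 MeV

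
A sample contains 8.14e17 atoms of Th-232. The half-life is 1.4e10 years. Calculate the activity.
A = λN = 4.03e7 decays/year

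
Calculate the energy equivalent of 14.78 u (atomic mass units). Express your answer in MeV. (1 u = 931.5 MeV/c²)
E = mc² = 13770 MeV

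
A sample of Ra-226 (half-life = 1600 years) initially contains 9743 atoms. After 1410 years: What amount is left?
N = N₀(1/2)^(t/t½) = 5289 atoms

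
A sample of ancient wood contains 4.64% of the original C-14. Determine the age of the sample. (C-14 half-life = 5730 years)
Age = t½ × log₂(1/ratio) = 25380 years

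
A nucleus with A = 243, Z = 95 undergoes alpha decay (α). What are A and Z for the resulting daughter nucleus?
Daughter: A = 239, Z = 93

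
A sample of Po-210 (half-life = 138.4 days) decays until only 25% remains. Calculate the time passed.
t = t½ × log₂(N₀/N) = 276.8 days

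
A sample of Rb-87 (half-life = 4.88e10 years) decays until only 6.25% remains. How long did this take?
t = t½ × log₂(N₀/N) = 1.952e11 years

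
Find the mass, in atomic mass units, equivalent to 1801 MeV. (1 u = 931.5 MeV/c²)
m = E/c² = 1.933 u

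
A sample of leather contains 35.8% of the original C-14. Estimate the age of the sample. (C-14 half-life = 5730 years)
Age = t½ × log₂(1/ratio) = 8492 years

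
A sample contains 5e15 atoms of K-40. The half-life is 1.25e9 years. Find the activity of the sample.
A = λN = 2.773e6 decays/year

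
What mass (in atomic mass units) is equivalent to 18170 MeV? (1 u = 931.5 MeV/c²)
m = E/c² = 19.51 u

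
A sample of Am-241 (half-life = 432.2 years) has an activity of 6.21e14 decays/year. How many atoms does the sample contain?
N = A/λ = 3.872e17 atoms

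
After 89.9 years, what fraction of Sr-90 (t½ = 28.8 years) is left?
N/N₀ = (1/2)^(t/t½) = 0.1149 = 11.5%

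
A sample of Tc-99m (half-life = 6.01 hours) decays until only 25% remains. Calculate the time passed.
t = t½ × log₂(N₀/N) = 12.02 hours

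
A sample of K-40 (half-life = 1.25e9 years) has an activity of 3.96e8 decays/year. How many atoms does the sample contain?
N = A/λ = 7.141e17 atoms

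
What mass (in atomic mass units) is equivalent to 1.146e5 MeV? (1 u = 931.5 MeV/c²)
m = E/c² = 123 u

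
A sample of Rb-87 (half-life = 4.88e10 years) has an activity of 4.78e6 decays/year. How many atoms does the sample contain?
N = A/λ = 3.365e17 atoms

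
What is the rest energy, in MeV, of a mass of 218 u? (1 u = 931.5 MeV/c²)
E = mc² = 2.031e5 MeV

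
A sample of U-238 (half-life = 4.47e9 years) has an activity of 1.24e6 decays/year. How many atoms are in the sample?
N = A/λ = 7.997e15 atoms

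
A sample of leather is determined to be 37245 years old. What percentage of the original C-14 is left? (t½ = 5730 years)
N/N₀ = (1/2)^(t/t½) = 0.01105 = 1.1%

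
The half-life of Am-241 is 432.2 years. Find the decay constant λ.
λ = ln(2)/t½ = 0.001604 year⁻¹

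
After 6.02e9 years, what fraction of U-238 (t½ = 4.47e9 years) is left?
N/N₀ = (1/2)^(t/t½) = 0.3932 = 39.3%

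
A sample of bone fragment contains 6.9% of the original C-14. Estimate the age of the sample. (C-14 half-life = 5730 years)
Age = t½ × log₂(1/ratio) = 22100 years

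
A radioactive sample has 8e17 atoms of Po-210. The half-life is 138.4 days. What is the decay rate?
A = λN = 4.007e15 decays/day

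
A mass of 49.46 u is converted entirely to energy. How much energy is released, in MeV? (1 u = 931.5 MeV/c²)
E = mc² = 46070 MeV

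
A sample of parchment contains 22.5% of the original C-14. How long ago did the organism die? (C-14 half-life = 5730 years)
Age = t½ × log₂(1/ratio) = 12330 years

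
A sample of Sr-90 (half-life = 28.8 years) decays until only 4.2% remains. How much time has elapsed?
t = t½ × log₂(N₀/N) = 131.7 years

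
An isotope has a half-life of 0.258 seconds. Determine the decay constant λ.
λ = ln(2)/t½ = 2.687 second⁻¹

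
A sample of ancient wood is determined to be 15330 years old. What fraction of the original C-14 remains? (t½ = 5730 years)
N/N₀ = (1/2)^(t/t½) = 0.1565 = 15.7%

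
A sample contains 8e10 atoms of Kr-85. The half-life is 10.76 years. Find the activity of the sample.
A = λN = 5.154e9 decays/year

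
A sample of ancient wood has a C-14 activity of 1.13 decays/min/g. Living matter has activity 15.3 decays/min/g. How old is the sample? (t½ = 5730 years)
Age = t½ × log₂(A₀/A) = 21540 years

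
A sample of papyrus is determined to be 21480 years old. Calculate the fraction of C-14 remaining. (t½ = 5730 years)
N/N₀ = (1/2)^(t/t½) = 0.07439 = 7.44%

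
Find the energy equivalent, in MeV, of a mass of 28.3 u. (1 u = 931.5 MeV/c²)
E = mc² = 26360 MeV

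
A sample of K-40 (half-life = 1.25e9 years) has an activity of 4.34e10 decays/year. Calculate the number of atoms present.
N = A/λ = 7.827e19 atoms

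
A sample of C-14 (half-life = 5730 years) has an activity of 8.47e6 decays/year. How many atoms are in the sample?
N = A/λ = 7.002e10 atoms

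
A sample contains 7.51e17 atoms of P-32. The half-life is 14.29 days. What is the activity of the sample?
A = λN = 3.643e16 decays/day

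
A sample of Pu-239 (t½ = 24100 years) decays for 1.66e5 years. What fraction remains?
N/N₀ = (1/2)^(t/t½) = 0.008443 = 0.844%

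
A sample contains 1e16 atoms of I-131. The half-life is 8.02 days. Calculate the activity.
A = λN = 8.643e14 decays/day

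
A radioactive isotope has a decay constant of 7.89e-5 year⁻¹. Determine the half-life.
t½ = ln(2)/λ = 8785 years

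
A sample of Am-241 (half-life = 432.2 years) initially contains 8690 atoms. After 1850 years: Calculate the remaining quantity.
N = N₀(1/2)^(t/t½) = 447.2 atoms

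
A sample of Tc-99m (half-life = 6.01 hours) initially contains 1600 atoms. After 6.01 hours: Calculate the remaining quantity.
N = N₀(1/2)^(t/t½) = 800 atoms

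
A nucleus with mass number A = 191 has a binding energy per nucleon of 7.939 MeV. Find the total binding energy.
B.E. = 7.939 × 191 = 1516 MeV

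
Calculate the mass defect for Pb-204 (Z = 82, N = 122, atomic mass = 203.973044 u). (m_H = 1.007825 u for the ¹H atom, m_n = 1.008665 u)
Δm = Z·m_H + N·m_n − M = 1.726 u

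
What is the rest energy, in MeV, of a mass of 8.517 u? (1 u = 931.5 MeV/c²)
E = mc² = 7934 MeV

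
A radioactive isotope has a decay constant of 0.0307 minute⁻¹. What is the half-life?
t½ = ln(2)/λ = 22.58 minutes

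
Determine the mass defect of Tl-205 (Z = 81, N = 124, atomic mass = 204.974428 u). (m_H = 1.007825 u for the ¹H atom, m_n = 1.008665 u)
Δm = Z·m_H + N·m_n − M = 1.734 u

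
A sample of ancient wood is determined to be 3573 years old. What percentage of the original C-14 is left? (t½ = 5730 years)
N/N₀ = (1/2)^(t/t½) = 0.6491 = 64.9%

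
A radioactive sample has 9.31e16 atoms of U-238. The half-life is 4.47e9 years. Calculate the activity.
A = λN = 1.444e7 decays/year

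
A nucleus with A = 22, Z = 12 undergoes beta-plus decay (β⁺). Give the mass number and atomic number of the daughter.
Daughter: A = 22, Z = 11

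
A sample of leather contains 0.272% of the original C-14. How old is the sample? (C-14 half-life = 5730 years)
Age = t½ × log₂(1/ratio) = 48830 years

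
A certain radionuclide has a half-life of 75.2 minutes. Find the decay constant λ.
λ = ln(2)/t½ = 0.009217 minute⁻¹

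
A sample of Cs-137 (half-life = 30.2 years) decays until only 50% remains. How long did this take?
t = t½ × log₂(N₀/N) = 30.2 years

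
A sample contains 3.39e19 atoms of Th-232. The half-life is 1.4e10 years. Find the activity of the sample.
A = λN = 1.678e9 decays/year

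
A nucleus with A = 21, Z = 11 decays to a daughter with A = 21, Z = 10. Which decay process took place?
ΔA = 0, ΔZ = -1 ⇒ beta-plus decay (β⁺) or electron capture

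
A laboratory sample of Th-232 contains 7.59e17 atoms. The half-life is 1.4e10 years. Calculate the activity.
A = λN = 3.758e7 decays/year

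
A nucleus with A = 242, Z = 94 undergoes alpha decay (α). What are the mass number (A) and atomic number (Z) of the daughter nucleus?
Daughter: A = 238, Z = 92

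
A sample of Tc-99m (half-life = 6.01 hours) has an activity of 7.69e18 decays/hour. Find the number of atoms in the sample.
N = A/λ = 6.668e19 atoms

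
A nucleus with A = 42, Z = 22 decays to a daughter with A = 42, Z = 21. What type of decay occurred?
ΔA = 0, ΔZ = -1 ⇒ beta-plus decay (β⁺) or electron capture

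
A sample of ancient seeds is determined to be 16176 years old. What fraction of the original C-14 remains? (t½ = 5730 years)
N/N₀ = (1/2)^(t/t½) = 0.1413 = 14.1%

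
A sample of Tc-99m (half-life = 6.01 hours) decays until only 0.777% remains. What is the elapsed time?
t = t½ × log₂(N₀/N) = 42.12 hours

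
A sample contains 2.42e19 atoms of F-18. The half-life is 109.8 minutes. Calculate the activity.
A = λN = 1.528e17 decays/minute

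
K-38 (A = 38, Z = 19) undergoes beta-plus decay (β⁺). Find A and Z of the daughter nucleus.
Daughter: A = 38, Z = 18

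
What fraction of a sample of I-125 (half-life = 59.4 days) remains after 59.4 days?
N/N₀ = (1/2)^(t/t½) = 0.5 = 50%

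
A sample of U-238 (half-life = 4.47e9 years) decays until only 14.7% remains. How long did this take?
t = t½ × log₂(N₀/N) = 1.236e10 years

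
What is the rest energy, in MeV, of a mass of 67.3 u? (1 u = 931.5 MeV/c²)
E = mc² = 62690 MeV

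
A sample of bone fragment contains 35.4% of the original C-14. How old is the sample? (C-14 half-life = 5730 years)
Age = t½ × log₂(1/ratio) = 8585 years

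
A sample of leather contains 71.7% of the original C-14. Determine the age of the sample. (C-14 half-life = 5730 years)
Age = t½ × log₂(1/ratio) = 2750 years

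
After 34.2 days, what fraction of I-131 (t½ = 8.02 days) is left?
N/N₀ = (1/2)^(t/t½) = 0.05204 = 5.2%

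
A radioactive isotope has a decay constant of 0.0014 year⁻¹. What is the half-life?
t½ = ln(2)/λ = 495.1 years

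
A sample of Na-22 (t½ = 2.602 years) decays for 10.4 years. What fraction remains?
N/N₀ = (1/2)^(t/t½) = 0.06263 = 6.26%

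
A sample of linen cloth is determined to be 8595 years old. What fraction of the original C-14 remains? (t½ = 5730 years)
N/N₀ = (1/2)^(t/t½) = 0.3536 = 35.4%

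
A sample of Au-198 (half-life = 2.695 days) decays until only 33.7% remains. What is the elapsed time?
t = t½ × log₂(N₀/N) = 4.229 days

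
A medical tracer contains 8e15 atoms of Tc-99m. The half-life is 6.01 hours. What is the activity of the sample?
A = λN = 9.227e14 decays/hour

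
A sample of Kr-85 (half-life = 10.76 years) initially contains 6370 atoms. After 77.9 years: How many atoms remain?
N = N₀(1/2)^(t/t½) = 42.15 atoms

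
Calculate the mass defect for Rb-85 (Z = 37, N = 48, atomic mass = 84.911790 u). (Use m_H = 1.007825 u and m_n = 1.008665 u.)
Δm = Z·m_H + N·m_n − M = 0.7937 u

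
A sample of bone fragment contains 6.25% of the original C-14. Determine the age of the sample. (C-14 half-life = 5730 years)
Age = t½ × log₂(1/ratio) = 22920 years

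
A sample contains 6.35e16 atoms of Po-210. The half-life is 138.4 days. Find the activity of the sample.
A = λN = 3.18e14 decays/day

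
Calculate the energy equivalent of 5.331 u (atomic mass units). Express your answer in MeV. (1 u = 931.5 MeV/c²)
E = mc² = 4966 MeV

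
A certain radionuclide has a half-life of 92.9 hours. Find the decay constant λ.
λ = ln(2)/t½ = 0.007461 hour⁻¹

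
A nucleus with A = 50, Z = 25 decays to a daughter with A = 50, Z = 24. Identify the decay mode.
ΔA = 0, ΔZ = -1 ⇒ beta-plus decay (β⁺) or electron capture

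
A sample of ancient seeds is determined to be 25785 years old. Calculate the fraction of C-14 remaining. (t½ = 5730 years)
N/N₀ = (1/2)^(t/t½) = 0.04419 = 4.42%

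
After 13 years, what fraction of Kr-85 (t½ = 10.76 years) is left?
N/N₀ = (1/2)^(t/t½) = 0.4328 = 43.3%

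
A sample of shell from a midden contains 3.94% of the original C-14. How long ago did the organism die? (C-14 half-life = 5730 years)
Age = t½ × log₂(1/ratio) = 26730 years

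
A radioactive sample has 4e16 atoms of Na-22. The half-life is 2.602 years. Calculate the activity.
A = λN = 1.066e16 decays/year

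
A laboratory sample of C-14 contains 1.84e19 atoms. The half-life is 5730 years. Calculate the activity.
A = λN = 2.226e15 decays/year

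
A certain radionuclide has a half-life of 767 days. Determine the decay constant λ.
λ = ln(2)/t½ = 9.037e-4 day⁻¹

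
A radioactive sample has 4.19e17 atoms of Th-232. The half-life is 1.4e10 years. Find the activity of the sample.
A = λN = 2.074e7 decays/year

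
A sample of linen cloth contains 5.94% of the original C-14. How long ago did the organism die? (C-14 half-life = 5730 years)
Age = t½ × log₂(1/ratio) = 23340 years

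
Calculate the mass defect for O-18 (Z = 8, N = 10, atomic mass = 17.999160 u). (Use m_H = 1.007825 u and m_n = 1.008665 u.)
Δm = Z·m_H + N·m_n − M = 0.1501 u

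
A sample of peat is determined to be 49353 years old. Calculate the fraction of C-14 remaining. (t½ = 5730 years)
N/N₀ = (1/2)^(t/t½) = 0.002554 = 0.255%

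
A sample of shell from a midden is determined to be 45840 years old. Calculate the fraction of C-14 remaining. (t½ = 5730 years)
N/N₀ = (1/2)^(t/t½) = 0.003906 = 0.391%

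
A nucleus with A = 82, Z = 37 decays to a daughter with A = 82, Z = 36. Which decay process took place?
ΔA = 0, ΔZ = -1 ⇒ beta-plus decay (β⁺) or electron capture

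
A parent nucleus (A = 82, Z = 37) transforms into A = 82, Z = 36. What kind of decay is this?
ΔA = 0, ΔZ = -1 ⇒ beta-plus decay (β⁺) or electron capture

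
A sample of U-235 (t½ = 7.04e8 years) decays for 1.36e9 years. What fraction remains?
N/N₀ = (1/2)^(t/t½) = 0.2621 = 26.2%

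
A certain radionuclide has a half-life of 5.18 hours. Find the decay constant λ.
λ = ln(2)/t½ = 0.1338 hour⁻¹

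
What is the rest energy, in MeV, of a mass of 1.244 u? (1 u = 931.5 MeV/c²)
E = mc² = 1159 MeV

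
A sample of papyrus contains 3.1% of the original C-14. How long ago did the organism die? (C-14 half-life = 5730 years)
Age = t½ × log₂(1/ratio) = 28720 years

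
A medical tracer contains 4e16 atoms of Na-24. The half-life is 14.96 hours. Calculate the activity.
A = λN = 1.853e15 decays/hour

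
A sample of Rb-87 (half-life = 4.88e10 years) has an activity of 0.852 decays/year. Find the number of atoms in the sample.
N = A/λ = 5.998e10 atoms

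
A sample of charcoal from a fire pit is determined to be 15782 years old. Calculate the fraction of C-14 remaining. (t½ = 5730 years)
N/N₀ = (1/2)^(t/t½) = 0.1482 = 14.8%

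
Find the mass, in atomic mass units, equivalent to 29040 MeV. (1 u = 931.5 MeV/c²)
m = E/c² = 31.18 u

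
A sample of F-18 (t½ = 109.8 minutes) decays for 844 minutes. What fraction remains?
N/N₀ = (1/2)^(t/t½) = 0.004854 = 0.485%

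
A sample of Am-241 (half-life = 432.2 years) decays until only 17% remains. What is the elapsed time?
t = t½ × log₂(N₀/N) = 1105 years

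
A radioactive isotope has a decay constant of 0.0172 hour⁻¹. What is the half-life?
t½ = ln(2)/λ = 40.3 hours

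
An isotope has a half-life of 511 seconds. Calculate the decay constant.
λ = ln(2)/t½ = 0.001356 second⁻¹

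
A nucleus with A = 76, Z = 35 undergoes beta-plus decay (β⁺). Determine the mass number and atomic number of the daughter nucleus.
Daughter: A = 76, Z = 34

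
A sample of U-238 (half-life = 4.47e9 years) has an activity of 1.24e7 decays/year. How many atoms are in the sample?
N = A/λ = 7.997e16 atoms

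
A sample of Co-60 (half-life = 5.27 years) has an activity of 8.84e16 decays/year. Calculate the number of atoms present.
N = A/λ = 6.721e17 atoms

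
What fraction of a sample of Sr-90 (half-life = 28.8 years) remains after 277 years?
N/N₀ = (1/2)^(t/t½) = 0.001273 = 0.127%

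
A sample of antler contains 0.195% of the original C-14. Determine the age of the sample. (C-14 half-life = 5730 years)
Age = t½ × log₂(1/ratio) = 51580 years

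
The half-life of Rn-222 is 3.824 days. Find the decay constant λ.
λ = ln(2)/t½ = 0.1813 day⁻¹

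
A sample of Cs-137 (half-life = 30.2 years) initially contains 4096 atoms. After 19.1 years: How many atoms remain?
N = N₀(1/2)^(t/t½) = 2642 atoms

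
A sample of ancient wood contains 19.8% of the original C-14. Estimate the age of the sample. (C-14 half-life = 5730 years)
Age = t½ × log₂(1/ratio) = 13390 years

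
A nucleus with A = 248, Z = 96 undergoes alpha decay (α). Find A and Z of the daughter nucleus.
Daughter: A = 244, Z = 94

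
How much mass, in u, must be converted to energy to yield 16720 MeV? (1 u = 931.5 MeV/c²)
m = E/c² = 17.95 u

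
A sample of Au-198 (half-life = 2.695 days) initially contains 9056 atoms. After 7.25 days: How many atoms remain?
N = N₀(1/2)^(t/t½) = 1403 atoms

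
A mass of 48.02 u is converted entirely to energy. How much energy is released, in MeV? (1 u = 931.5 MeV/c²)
E = mc² = 44730 MeV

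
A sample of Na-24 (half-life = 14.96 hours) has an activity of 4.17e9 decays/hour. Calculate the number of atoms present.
N = A/λ = 9e10 atoms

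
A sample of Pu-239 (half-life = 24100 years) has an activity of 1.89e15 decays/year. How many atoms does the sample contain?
N = A/λ = 6.571e19 atoms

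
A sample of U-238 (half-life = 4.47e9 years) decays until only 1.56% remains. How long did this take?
t = t½ × log₂(N₀/N) = 2.683e10 years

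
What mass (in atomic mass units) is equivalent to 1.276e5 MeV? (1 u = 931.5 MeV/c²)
m = E/c² = 137 u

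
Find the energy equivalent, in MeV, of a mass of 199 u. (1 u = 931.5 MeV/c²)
E = mc² = 1.854e5 MeV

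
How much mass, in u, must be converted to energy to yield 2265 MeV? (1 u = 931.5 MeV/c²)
m = E/c² = 2.432 u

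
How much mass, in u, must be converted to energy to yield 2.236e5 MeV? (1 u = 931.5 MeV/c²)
m = E/c² = 240 u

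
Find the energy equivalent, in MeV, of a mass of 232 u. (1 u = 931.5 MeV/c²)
E = mc² = 2.161e5 MeV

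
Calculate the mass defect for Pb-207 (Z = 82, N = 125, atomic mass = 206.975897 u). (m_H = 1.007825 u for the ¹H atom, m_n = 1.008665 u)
Δm = Z·m_H + N·m_n − M = 1.749 u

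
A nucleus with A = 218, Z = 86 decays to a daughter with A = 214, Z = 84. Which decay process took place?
ΔA = -4, ΔZ = -2 ⇒ alpha decay (α)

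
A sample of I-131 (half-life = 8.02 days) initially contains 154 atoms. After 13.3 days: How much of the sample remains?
N = N₀(1/2)^(t/t½) = 48.79 atoms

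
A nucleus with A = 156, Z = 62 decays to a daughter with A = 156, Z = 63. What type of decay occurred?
ΔA = 0, ΔZ = +1 ⇒ beta-minus decay (β⁻)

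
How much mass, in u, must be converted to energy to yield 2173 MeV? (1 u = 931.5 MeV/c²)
m = E/c² = 2.333 u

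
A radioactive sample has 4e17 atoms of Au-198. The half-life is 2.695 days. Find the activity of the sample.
A = λN = 1.029e17 decays/day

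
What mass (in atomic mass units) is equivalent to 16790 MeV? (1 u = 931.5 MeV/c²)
m = E/c² = 18.02 u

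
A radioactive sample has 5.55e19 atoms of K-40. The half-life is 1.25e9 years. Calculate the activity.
A = λN = 3.078e10 decays/year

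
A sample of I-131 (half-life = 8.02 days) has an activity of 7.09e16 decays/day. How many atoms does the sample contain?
N = A/λ = 8.203e17 atoms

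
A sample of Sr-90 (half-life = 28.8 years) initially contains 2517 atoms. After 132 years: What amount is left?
N = N₀(1/2)^(t/t½) = 105 atoms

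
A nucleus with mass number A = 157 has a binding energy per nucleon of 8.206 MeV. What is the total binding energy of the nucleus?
B.E. = 8.206 × 157 = 1288 MeV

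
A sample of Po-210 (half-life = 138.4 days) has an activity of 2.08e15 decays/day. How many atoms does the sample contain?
N = A/λ = 4.153e17 atoms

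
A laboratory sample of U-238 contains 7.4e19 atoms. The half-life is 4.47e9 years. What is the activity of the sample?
A = λN = 1.147e10 decays/year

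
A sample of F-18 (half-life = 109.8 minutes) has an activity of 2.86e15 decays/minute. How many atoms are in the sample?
N = A/λ = 4.53e17 atoms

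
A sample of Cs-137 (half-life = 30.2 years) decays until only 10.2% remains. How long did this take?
t = t½ × log₂(N₀/N) = 99.46 years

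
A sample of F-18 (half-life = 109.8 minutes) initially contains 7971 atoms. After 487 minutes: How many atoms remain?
N = N₀(1/2)^(t/t½) = 368.4 atoms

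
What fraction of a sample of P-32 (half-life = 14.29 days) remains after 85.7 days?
N/N₀ = (1/2)^(t/t½) = 0.01566 = 1.57%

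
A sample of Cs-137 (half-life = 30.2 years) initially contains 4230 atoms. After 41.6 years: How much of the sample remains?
N = N₀(1/2)^(t/t½) = 1628 atoms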